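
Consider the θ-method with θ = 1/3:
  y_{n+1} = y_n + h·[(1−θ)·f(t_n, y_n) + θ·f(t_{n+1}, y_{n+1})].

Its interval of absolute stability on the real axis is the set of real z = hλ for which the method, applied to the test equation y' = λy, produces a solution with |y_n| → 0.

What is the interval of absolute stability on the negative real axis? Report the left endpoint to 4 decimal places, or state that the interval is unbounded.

Test eqn y'=λy, z=hλ:
  y_{n+1} = y_n + z·[2/3·y_n + 1/3·y_{n+1}] ⇒ (1 − 1/3z)y_{n+1} = (1 + 2/3z)y_n
  so R(z) = (1 + 2/3z)/(1 − 1/3z).

Solve |R(x)|<1 on ℝ⁻.
x=-1.14: |R|=0.1739
R=−1: 1+2/3x = −1+1/3x ⇒ -1/3x=2 ⇒ x=2/(-1/3)=-6.0000
Confirm numerically:
  x=-5.108: |R|=0.88999 <1
  x=-3.456: |R|=0.60595 <1
  x=-3.217: |R|=0.55236 <1
  x=-6.487: |R|=1.05133 >1
  x=-6.033: |R|=1.00365 >1
Interval (-6.0000, 0).

z∈(-6.0000,0).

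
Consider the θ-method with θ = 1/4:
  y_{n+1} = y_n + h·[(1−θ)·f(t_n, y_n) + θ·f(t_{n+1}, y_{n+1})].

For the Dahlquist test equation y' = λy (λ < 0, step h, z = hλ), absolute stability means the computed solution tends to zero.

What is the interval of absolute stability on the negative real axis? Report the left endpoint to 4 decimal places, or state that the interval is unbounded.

z∈(-4.0000,0).

Test eqn y'=λy, z=hλ:
  y_{n+1} = y_n + z·[3/4·y_n + 1/4·y_{n+1}] ⇒ (1 − 1/4z)y_{n+1} = (1 + 3/4z)y_n
  ⇒ R(z) = (1 + 3/4z)/(1 − 1/4z).

Boundary: |R(x)|=1, x<0.
x=-1.29: |R|=0.0246
R=−1: 1+3/4x = −1+1/4x ⇒ -1/2x=2 ⇒ x=2/(-1/2)=-4.0000
Confirm numerically:
  x=-3.559: |R|=0.88332 <1
  x=-2.472: |R|=0.52781 <1
  x=-2.137: |R|=0.39286 <1
  x=-1.707: |R|=0.19643 <1
  x=-4.475: |R|=1.11209 >1
  x=-4.410: |R|=1.09750 >1
  x=-4.359: |R|=1.08590 >1
Interval (-4.0000, 0).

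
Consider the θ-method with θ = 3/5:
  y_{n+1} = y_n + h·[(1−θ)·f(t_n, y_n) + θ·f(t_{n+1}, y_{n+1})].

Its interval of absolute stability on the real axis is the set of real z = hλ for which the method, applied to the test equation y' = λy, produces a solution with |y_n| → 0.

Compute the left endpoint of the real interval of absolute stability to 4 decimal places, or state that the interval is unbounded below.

Set f=λy, z=hλ:
  y_{n+1} = y_n + z·[2/5·y_n + 3/5·y_{n+1}] ⇒ (1 − 3/5z)y_{n+1} = (1 + 2/5z)y_n
  ⇒ R(z) = (1 + 2/5z)/(1 − 3/5z).

Solve |R(x)|<1 on ℝ⁻.
x=-0.62: |R|=0.5481
x=-2: |R|=0.0909
x=-10: |R|=0.4286
x=-100: |R|=0.6393
θ=3/5≥1/2 ⇒ |1+2/5x|<|1−3/5x| ∀x<0 ⇒ interval (−∞,0).

unbounded; (−∞, 0).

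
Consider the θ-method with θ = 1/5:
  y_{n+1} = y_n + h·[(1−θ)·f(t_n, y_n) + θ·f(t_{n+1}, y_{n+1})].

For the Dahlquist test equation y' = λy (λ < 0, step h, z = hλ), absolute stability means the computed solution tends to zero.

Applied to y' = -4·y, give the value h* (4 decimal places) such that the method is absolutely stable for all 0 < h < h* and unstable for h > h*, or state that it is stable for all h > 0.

With y'=λy (z=hλ):
  y_{n+1} = y_n + z·[4/5·y_n + 1/5·y_{n+1}] ⇒ (1 − 1/5z)y_{n+1} = (1 + 4/5z)y_n
  R(z) = (1 + 4/5z)/(1 − 1/5z).

Boundary: |R(x)|=1, x<0.
x=-1.43: |R|=0.1120
R=−1: 1+4/5x = −1+1/5x ⇒ -3/5x=2 ⇒ x=2/(-3/5)=-3.3333
Confirm numerically:
  x=-3.137: |R|=0.92761 <1
  x=-1.935: |R|=0.39510 <1
  x=-1.441: |R|=0.11862 <1
  x=-3.785: |R|=1.15424 >1
  x=-3.663: |R|=1.11416 >1
  x=-3.377: |R|=1.01564 >1
Interval (-3.3333, 0).

(-3.3333,0); λ=-4 ⇒ h* = (10/3)/4 = 0.8333.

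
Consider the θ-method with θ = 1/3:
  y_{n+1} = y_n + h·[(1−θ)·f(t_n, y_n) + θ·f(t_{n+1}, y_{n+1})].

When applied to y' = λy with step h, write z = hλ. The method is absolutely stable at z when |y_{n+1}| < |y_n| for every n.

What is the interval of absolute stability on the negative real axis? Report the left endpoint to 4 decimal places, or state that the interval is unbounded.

Set f=λy, z=hλ:
  y_{n+1} = y_n + z·[2/3·y_n + 1/3·y_{n+1}] ⇒ (1 − 1/3z)y_{n+1} = (1 + 2/3z)y_n
  Hence R(z) = (1 + 2/3z)/(1 − 1/3z).

Need |R(x)|<1, x<0.
x=-1.48: |R|=0.0089
R=−1: 1+2/3x = −1+1/3x ⇒ -1/3x=2 ⇒ x=2/(-1/3)=-6.0000
Confirm numerically:
  x=-4.670: |R|=0.82660 <1
  x=-4.205: |R|=0.75087 <1
  x=-3.620: |R|=0.64048 <1
  x=-3.431: |R|=0.60053 <1
  x=-6.487: |R|=1.05133 >1
  x=-6.210: |R|=1.02280 >1
Stable set (-6.0000, 0).

(-6.0000, 0).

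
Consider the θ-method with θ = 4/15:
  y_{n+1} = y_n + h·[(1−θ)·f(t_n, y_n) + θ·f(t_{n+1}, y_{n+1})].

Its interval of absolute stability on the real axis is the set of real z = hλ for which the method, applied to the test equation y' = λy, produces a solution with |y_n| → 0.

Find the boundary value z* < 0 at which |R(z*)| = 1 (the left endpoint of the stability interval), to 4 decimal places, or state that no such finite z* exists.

On y'=λy, z=hλ:
  y_{n+1} = y_n + z·[11/15·y_n + 4/15·y_{n+1}] ⇒ (1 − 4/15z)y_{n+1} = (1 + 11/15z)y_n
  so R(z) = (1 + 11/15z)/(1 − 4/15z).

Find x<0 with |R(x)|<1.
x=-1.74: |R|=0.1885
R=−1: 1+11/15x = −1+4/15x ⇒ -7/15x=2 ⇒ x=2/(-7/15)=-4.2857
Confirm numerically:
  x=-3.880: |R|=0.90695 <1
  x=-3.347: |R|=0.76853 <1
  x=-2.357: |R|=0.44731 <1
  x=-4.801: |R|=1.10546 >1
  x=-4.446: |R|=1.03422 >1
So |R|<1 on (-4.2857, 0).

z* = -4.2857.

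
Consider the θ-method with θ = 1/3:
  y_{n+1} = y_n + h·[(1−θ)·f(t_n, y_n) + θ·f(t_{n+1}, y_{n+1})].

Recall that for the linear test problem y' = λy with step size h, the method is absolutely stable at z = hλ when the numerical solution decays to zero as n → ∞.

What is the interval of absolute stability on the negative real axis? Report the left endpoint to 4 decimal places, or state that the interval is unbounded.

(-6.0000, 0).

On y'=λy, z=hλ:
  y_{n+1} = y_n + z·[2/3·y_n + 1/3·y_{n+1}] ⇒ (1 − 1/3z)y_{n+1} = (1 + 2/3z)y_n
  so R(z) = (1 + 2/3z)/(1 − 1/3z).

Need |R(x)|<1, x<0.
x=-0.36: |R|=0.6786
R=−1: 1+2/3x = −1+1/3x ⇒ -1/3x=2 ⇒ x=2/(-1/3)=-6.0000
Confirm numerically:
  x=-5.784: |R|=0.97541 <1
  x=-2.883: |R|=0.47017 <1
  x=-2.859: |R|=0.46390 <1
  x=-2.783: |R|=0.44371 <1
  x=-6.222: |R|=1.02407 >1
  x=-6.215: |R|=1.02333 >1
  x=-6.020: |R|=1.00222 >1
Interval (-6.0000, 0).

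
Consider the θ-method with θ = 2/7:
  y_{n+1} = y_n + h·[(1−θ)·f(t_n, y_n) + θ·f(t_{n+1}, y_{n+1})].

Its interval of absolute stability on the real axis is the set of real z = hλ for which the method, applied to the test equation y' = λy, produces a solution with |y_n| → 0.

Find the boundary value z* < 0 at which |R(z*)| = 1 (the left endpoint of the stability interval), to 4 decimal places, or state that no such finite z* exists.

With y'=λy (z=hλ):
  y_{n+1} = y_n + z·[5/7·y_n + 2/7·y_{n+1}] ⇒ (1 − 2/7z)y_{n+1} = (1 + 5/7z)y_n
  Hence R(z) = (1 + 5/7z)/(1 − 2/7z).

Boundary: |R(x)|=1, x<0.
x=-0.45: |R|=0.6013
R=−1: 1+5/7x = −1+2/7x ⇒ -3/7x=2 ⇒ x=2/(-3/7)=-4.6667
Confirm numerically:
  x=-4.634: |R|=0.99398 <1
  x=-4.346: |R|=0.93869 <1
  x=-1.915: |R|=0.23777 <1
  x=-5.088: |R|=1.07359 >1
  x=-4.997: |R|=1.05831 >1
  x=-4.978: |R|=1.05508 >1
Stable set (-4.6667, 0).

left endpoint -4.6667.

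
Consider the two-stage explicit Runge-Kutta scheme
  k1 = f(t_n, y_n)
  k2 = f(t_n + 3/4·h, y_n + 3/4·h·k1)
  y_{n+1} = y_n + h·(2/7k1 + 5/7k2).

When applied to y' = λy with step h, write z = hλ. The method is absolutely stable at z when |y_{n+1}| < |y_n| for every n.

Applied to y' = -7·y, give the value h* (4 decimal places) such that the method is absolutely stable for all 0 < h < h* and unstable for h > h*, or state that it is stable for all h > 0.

(-1.8667,0); λ=-7 ⇒ h* = (28/15)/7 = 0.2667.

With y'=λy (z=hλ):
  k1=λy_n ⇒ h·k1=z·y_n;  k2=λ(1+3/4z)y_n ⇒ h·k2=z(1+3/4z)y_n
  y_{n+1}/y_n = 1 + 2/7z + 5/7z(1+3/4z) = 1 + z + 15/28z²
  ⇒ R(z) = 1 + z + 15/28z².

Find x<0 with |R(x)|<1.
x=-0.91: |R|=0.5336
R=1: x+15/28x²=0 ⇒ x=−28/15=-1.8667; min R=1−1/(4·15/28)=0.5333>−1
Confirm numerically:
  x=-1.485: |R|=0.69637 <1
  x=-1.125: |R|=0.55301 <1
  x=-0.749: |R|=0.55154 <1
  x=-2.301: |R|=1.53539 >1
  x=-2.044: |R|=1.19418 >1
  x=-1.928: |R|=1.06335 >1
So |R|<1 on (-1.8667, 0).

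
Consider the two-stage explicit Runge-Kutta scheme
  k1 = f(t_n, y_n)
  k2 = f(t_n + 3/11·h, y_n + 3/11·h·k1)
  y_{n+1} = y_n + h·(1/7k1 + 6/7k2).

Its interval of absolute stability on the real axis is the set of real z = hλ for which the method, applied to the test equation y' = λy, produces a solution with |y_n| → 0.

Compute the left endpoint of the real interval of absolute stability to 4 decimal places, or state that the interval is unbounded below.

left endpoint -4.2778.

Test eqn y'=λy, z=hλ:
  k1=λy_n ⇒ h·k1=z·y_n;  k2=λ(1+3/11z)y_n ⇒ h·k2=z(1+3/11z)y_n
  y_{n+1}/y_n = 1 + 1/7z + 6/7z(1+3/11z) = 1 + z + 18/77z²
  so R(z) = 1 + z + 18/77z².

Boundary: |R(x)|=1, x<0.
x=-0.38: |R|=0.6538
R=1: x+18/77x²=0 ⇒ x=−77/18=-4.2778; min R=1−1/(4·18/77)=-0.0694>−1
Confirm numerically:
  x=-4.121: |R|=0.84897 <1
  x=-1.920: |R|=0.05824 <1
  x=-1.711: |R|=0.02664 <1
  x=-4.855: |R|=1.65511 >1
  x=-4.318: |R|=1.04060 >1
So |R|<1 on (-4.2778, 0).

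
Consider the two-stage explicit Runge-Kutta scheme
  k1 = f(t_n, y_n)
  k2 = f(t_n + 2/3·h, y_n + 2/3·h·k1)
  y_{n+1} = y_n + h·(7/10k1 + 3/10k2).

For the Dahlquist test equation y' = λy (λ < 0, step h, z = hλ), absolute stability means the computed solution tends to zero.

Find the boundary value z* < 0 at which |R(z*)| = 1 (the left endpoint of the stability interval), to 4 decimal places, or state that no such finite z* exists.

On y'=λy, z=hλ:
  k1=λy_n ⇒ h·k1=z·y_n;  k2=λ(1+2/3z)y_n ⇒ h·k2=z(1+2/3z)y_n
  y_{n+1}/y_n = 1 + 7/10z + 3/10z(1+2/3z) = 1 + z + 1/5z²
  ⇒ R(z) = 1 + z + 1/5z².

Solve |R(x)|<1 on ℝ⁻.
x=-1.69: |R|=0.1188
R=1: x+1/5x²=0 ⇒ x=−5=-5.0000; min R=1−1/(4·1/5)=-0.2500>−1
Confirm numerically:
  x=-4.538: |R|=0.58069 <1
  x=-4.479: |R|=0.53329 <1
  x=-3.551: |R|=0.02908 <1
  x=-5.208: |R|=1.21665 >1
  x=-5.205: |R|=1.21341 >1
Interval (-5.0000, 0).

z* = -5.0000.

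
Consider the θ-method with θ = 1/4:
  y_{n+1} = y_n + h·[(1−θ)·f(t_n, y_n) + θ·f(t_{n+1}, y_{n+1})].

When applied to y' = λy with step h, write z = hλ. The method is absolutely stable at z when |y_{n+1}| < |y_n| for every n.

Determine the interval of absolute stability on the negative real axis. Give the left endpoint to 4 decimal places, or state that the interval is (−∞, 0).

z∈(-4.0000,0).

Set f=λy, z=hλ:
  y_{n+1} = y_n + z·[3/4·y_n + 1/4·y_{n+1}] ⇒ (1 − 1/4z)y_{n+1} = (1 + 3/4z)y_n
  ⇒ R(z) = (1 + 3/4z)/(1 − 1/4z).

Solve |R(x)|<1 on ℝ⁻.
x=-0.92: |R|=0.2520
R=−1: 1+3/4x = −1+1/4x ⇒ -1/2x=2 ⇒ x=2/(-1/2)=-4.0000
Confirm numerically:
  x=-3.425: |R|=0.84512 <1
  x=-3.319: |R|=0.81391 <1
  x=-2.255: |R|=0.44205 <1
  x=-4.377: |R|=1.09001 >1
  x=-4.302: |R|=1.07275 >1
So |R|<1 on (-4.0000, 0).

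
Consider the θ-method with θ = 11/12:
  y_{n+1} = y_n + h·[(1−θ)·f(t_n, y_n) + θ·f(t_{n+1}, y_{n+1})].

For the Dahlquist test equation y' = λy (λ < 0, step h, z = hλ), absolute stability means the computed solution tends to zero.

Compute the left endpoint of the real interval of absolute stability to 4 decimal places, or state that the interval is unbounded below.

Test eqn y'=λy, z=hλ:
  y_{n+1} = y_n + z·[1/12·y_n + 11/12·y_{n+1}] ⇒ (1 − 11/12z)y_{n+1} = (1 + 1/12z)y_n
  ⇒ R(z) = (1 + 1/12z)/(1 − 11/12z).

Boundary: |R(x)|=1, x<0.
x=-0.35: |R|=0.7350
x=-2: |R|=0.2941
x=-10: |R|=0.0164
x=-100: |R|=0.0791
θ=11/12≥1/2 ⇒ |1+1/12x|<|1−11/12x| ∀x<0 ⇒ stable on all of ℝ⁻.

(−∞, 0) — no finite endpoint.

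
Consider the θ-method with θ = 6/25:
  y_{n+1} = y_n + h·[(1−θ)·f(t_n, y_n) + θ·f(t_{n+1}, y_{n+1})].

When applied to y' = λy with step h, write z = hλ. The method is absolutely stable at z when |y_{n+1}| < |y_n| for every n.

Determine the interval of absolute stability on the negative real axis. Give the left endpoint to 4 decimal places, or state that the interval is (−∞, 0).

z∈(-3.8462,0).

On y'=λy, z=hλ:
  y_{n+1} = y_n + z·[19/25·y_n + 6/25·y_{n+1}] ⇒ (1 − 6/25z)y_{n+1} = (1 + 19/25z)y_n
  R(z) = (1 + 19/25z)/(1 − 6/25z).

Need |R(x)|<1, x<0.
x=-1.32: |R|=0.0024
R=−1: 1+19/25x = −1+6/25x ⇒ -13/25x=2 ⇒ x=2/(-13/25)=-3.8462
Confirm numerically:
  x=-3.279: |R|=0.83496 <1
  x=-3.107: |R|=0.77982 <1
  x=-3.006: |R|=0.74621 <1
  x=-4.388: |R|=1.13724 >1
  x=-4.300: |R|=1.11614 >1
  x=-4.033: |R|=1.04937 >1
So |R|<1 on (-3.8462, 0).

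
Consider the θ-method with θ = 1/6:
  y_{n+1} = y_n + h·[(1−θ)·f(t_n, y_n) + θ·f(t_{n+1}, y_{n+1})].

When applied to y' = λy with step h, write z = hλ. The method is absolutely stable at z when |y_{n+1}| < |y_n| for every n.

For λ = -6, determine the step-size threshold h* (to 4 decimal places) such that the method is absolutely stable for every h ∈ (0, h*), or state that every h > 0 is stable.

Test eqn y'=λy, z=hλ:
  y_{n+1} = y_n + z·[5/6·y_n + 1/6·y_{n+1}] ⇒ (1 − 1/6z)y_{n+1} = (1 + 5/6z)y_n
  R(z) = (1 + 5/6z)/(1 − 1/6z).

Solve |R(x)|<1 on ℝ⁻.
x=-1.62: |R|=0.2756
R=−1: 1+5/6x = −1+1/6x ⇒ -2/3x=2 ⇒ x=2/(-2/3)=-3.0000
Confirm numerically:
  x=-2.395: |R|=0.71173 <1
  x=-2.070: |R|=0.53903 <1
  x=-1.619: |R|=0.27497 <1
  x=-3.600: |R|=1.25000 >1
  x=-3.330: |R|=1.14148 >1
  x=-3.168: |R|=1.07330 >1
Stable set (-3.0000, 0).

(-3.0000,0); λ=-6 ⇒ h* = (3)/6 = 0.5000.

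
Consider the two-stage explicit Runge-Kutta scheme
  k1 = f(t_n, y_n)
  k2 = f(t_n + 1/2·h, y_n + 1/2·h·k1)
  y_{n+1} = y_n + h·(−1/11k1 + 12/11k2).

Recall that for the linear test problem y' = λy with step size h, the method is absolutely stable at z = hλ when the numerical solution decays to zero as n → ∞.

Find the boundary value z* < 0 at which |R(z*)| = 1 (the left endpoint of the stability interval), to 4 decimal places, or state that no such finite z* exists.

On y'=λy, z=hλ:
  k1=λy_n ⇒ h·k1=z·y_n;  k2=λ(1+1/2z)y_n ⇒ h·k2=z(1+1/2z)y_n
  y_{n+1}/y_n = 1 − 1/11z + 12/11z(1+1/2z) = 1 + z + 6/11z²
  ⇒ R(z) = 1 + z + 6/11z².

Solve |R(x)|<1 on ℝ⁻.
x=-0.91: |R|=0.5417
R=1: x+6/11x²=0 ⇒ x=−11/6=-1.8333; min R=1−1/(4·6/11)=0.5417>−1
Confirm numerically:
  x=-1.789: |R|=0.95674 <1
  x=-1.264: |R|=0.60747 <1
  x=-1.082: |R|=0.55658 <1
  x=-0.747: |R|=0.55737 <1
  x=-2.150: |R|=1.37136 >1
  x=-2.113: |R|=1.32233 >1
  x=-2.011: |R|=1.19488 >1
Interval (-1.8333, 0).

z* = -1.8333.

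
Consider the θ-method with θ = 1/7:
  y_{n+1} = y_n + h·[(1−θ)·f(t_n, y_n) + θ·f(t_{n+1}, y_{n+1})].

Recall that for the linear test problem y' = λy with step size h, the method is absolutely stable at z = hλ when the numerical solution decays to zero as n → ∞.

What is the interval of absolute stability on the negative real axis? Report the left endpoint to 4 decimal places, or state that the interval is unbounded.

On y'=λy, z=hλ:
  y_{n+1} = y_n + z·[6/7·y_n + 1/7·y_{n+1}] ⇒ (1 − 1/7z)y_{n+1} = (1 + 6/7z)y_n
  R(z) = (1 + 6/7z)/(1 − 1/7z).

Find x<0 with |R(x)|<1.
x=-0.92: |R|=0.1869
R=−1: 1+6/7x = −1+1/7x ⇒ -5/7x=2 ⇒ x=2/(-5/7)=-2.8000
Confirm numerically:
  x=-1.846: |R|=0.46077 <1
  x=-1.191: |R|=0.01782 <1
  x=-1.185: |R|=0.01344 <1
  x=-3.024: |R|=1.11173 >1
  x=-2.850: |R|=1.02538 >1
Stable set (-2.8000, 0).

z∈(-2.8000,0).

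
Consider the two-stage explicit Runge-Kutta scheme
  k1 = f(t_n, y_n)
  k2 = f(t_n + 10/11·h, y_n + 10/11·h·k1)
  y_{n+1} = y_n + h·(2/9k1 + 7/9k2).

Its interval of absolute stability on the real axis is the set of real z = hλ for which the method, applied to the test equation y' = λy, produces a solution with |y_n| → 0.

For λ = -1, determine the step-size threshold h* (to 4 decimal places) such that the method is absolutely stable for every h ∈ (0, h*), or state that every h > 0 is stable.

Set f=λy, z=hλ:
  k1=λy_n ⇒ h·k1=z·y_n;  k2=λ(1+10/11z)y_n ⇒ h·k2=z(1+10/11z)y_n
  y_{n+1}/y_n = 1 + 2/9z + 7/9z(1+10/11z) = 1 + z + 70/99z²
  ⇒ R(z) = 1 + z + 70/99z².

Find x<0 with |R(x)|<1.
x=-0.67: |R|=0.6474
R=1: x+70/99x²=0 ⇒ x=−99/70=-1.4143; min R=1−1/(4·70/99)=0.6464>−1
Confirm numerically:
  x=-1.323: |R|=0.91461 <1
  x=-0.884: |R|=0.66854 <1
  x=-0.846: |R|=0.66006 <1
  x=-0.777: |R|=0.64988 <1
  x=-1.966: |R|=1.76694 >1
  x=-1.830: |R|=1.53791 >1
  x=-1.475: |R|=1.06332 >1
Stable set (-1.4143, 0).

(-1.4143,0); λ=-1 ⇒ h* = (99/70)/1 = 1.4143.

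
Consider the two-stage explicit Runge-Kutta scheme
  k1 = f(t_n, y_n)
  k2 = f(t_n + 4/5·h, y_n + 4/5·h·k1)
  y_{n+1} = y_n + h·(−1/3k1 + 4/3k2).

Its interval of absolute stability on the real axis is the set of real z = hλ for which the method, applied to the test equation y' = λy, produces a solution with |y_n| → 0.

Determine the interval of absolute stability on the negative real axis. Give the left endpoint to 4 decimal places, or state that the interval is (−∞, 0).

z∈(-0.9375,0).

Test eqn y'=λy, z=hλ:
  k1=λy_n ⇒ h·k1=z·y_n;  k2=λ(1+4/5z)y_n ⇒ h·k2=z(1+4/5z)y_n
  y_{n+1}/y_n = 1 − 1/3z + 4/3z(1+4/5z) = 1 + z + 16/15z²
  Hence R(z) = 1 + z + 16/15z².

Find x<0 with |R(x)|<1.
x=-1.29: |R|=1.4850
R=1: x+16/15x²=0 ⇒ x=−15/16=-0.9375; min R=1−1/(4·16/15)=0.7656>−1
Confirm numerically:
  x=-0.810: |R|=0.88984 <1
  x=-0.707: |R|=0.82617 <1
  x=-0.594: |R|=0.78236 <1
  x=-0.524: |R|=0.76888 <1
  x=-1.368: |R|=1.62819 >1
  x=-1.301: |R|=1.50444 >1
  x=-0.981: |R|=1.04552 >1
Interval (-0.9375, 0).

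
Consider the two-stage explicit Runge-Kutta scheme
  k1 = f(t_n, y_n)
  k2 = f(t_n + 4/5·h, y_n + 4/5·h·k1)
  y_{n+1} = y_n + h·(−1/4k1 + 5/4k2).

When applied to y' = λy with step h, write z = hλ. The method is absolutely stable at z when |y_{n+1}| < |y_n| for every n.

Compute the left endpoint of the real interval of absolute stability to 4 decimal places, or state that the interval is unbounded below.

Set f=λy, z=hλ:
  k1=λy_n ⇒ h·k1=z·y_n;  k2=λ(1+4/5z)y_n ⇒ h·k2=z(1+4/5z)y_n
  y_{n+1}/y_n = 1 − 1/4z + 5/4z(1+4/5z) = 1 + z + z²
  R(z) = 1 + z + z².

Boundary: |R(x)|=1, x<0.
x=-0.69: |R|=0.7861
R=1: x+1x²=0 ⇒ x=−1=-1.0000; min R=1−1/(4·1)=0.7500>−1
Confirm numerically:
  x=-0.808: |R|=0.84486 <1
  x=-0.712: |R|=0.79494 <1
  x=-0.568: |R|=0.75462 <1
  x=-0.431: |R|=0.75476 <1
  x=-1.408: |R|=1.57446 >1
  x=-1.348: |R|=1.46910 >1
Interval (-1.0000, 0).

left endpoint -1.0000.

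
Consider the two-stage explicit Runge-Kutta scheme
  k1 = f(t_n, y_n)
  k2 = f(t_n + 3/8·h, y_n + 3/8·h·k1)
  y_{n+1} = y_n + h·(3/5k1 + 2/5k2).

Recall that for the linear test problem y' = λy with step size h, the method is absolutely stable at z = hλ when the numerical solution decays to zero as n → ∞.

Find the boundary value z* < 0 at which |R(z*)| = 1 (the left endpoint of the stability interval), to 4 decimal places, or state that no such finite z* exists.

With y'=λy (z=hλ):
  k1=λy_n ⇒ h·k1=z·y_n;  k2=λ(1+3/8z)y_n ⇒ h·k2=z(1+3/8z)y_n
  y_{n+1}/y_n = 1 + 3/5z + 2/5z(1+3/8z) = 1 + z + 3/20z²
  so R(z) = 1 + z + 3/20z².

Solve |R(x)|<1 on ℝ⁻.
x=-1.56: |R|=0.1950
R=1: x+3/20x²=0 ⇒ x=−20/3=-6.6667; min R=1−1/(4·3/20)=-0.6667>−1
Confirm numerically:
  x=-6.579: |R|=0.91349 <1
  x=-6.404: |R|=0.74768 <1
  x=-5.568: |R|=0.08239 <1
  x=-7.255: |R|=1.64025 >1
  x=-7.116: |R|=1.47962 >1
Stable set (-6.6667, 0).

z* = -6.6667.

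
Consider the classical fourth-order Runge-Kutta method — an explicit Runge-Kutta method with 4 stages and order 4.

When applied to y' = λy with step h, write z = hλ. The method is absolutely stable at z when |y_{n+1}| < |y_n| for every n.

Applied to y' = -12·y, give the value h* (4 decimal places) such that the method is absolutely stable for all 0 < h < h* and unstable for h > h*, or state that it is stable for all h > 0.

(-2.7853,0); λ=-12 ⇒ h* = 0.2321.

With y'=λy (z=hλ):
  order 4, 4-stage ⇒ R(z)=1+z+z^2/2+z^3/6+z^4/24
  (e.g. R(-0.8)=0.45173, |R|=0.45173)

Need |R(x)|<1, x<0.
x=-0.8: |R|=0.4517
|R(-2.13)|=0.3855 |R(-1.87)|=0.2981 |R(-1.43)|=0.2793
Bisect:
  x_lo=-3.2664 |R|=2.0030  x_hi=-0.0950 |R|=0.9094
  mid=-1.68071 |R|=0.27288 →hi
  mid=-2.47356 |R|=0.62311 →hi
  mid=-2.86998 |R|=1.13537 →lo
  mid=-2.67177 |R|=0.84190 →hi
  mid=-2.77087 |R|=0.97848 →hi
  mid=-2.82043 |R|=1.05427 →lo
  mid=-2.79565 |R|=1.01573 →lo
  mid=-2.78326 |R|=0.99694 →hi
  mid=-2.78946 |R|=1.00629 →lo
  ...
  [-2.78539,-2.78520] ⇒ x*=-2.7853
Interval (-2.7853, 0).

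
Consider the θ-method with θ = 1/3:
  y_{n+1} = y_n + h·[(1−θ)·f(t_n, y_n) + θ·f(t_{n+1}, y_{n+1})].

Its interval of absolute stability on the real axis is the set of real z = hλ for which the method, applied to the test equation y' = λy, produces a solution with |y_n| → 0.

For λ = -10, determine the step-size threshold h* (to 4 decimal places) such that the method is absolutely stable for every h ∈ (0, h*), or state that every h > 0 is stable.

With y'=λy (z=hλ):
  y_{n+1} = y_n + z·[2/3·y_n + 1/3·y_{n+1}] ⇒ (1 − 1/3z)y_{n+1} = (1 + 2/3z)y_n
  R(z) = (1 + 2/3z)/(1 − 1/3z).

Solve |R(x)|<1 on ℝ⁻.
x=-1.47: |R|=0.0134
R=−1: 1+2/3x = −1+1/3x ⇒ -1/3x=2 ⇒ x=2/(-1/3)=-6.0000
Confirm numerically:
  x=-5.700: |R|=0.96552 <1
  x=-3.633: |R|=0.64315 <1
  x=-2.784: |R|=0.44398 <1
  x=-2.679: |R|=0.41521 <1
  x=-6.290: |R|=1.03122 >1
  x=-6.106: |R|=1.01164 >1
So |R|<1 on (-6.0000, 0).

(-6.0000,0); λ=-10 ⇒ h* = (6)/10 = 0.6000.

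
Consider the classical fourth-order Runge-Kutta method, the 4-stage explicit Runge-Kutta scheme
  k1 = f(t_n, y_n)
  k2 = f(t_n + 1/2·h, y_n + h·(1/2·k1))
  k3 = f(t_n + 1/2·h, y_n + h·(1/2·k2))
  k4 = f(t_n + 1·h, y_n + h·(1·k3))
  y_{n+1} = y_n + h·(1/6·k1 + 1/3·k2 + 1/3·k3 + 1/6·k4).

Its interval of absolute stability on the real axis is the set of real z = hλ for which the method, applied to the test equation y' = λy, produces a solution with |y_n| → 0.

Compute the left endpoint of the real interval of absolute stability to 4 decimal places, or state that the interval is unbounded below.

With y'=λy (z=hλ):
  order 4, 4-stage ⇒ R(z)=1+z+z^2/2+z^3/6+z^4/24
  (e.g. R(-0.91)=0.40703, |R|=0.40703)

Need |R(x)|<1, x<0.
x=-0.91: |R|=0.4070
|R(-2.9)|=1.1872 |R(-2.45)|=0.6015 |R(-2.04)|=0.3475
Bisect:
  x_lo=-3.5258 |R|=2.8237  x_hi=-0.2711 |R|=0.7625
  mid=-1.89844 |R|=0.30447 →hi
  mid=-2.71210 |R|=0.89514 →hi
  mid=-3.11893 |R|=1.63110 →lo
  mid=-2.91551 |R|=1.21475 →lo
  mid=-2.81380 |R|=1.04384 →lo
  mid=-2.76295 |R|=0.96683 →hi
  mid=-2.78838 |R|=1.00466 →lo
  ...
  [-2.78540,-2.78520] ⇒ x*=-2.7853
Stable set (-2.7853, 0).

left endpoint -2.7853.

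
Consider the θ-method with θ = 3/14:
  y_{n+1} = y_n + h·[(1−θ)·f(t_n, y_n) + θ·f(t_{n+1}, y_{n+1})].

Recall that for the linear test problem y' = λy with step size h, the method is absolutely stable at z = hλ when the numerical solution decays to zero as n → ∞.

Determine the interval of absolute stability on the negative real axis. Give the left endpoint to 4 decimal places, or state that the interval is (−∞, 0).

On y'=λy, z=hλ:
  y_{n+1} = y_n + z·[11/14·y_n + 3/14·y_{n+1}] ⇒ (1 − 3/14z)y_{n+1} = (1 + 11/14z)y_n
  so R(z) = (1 + 11/14z)/(1 − 3/14z).

Boundary: |R(x)|=1, x<0.
x=-0.85: |R|=0.2810
R=−1: 1+11/14x = −1+3/14x ⇒ -4/7x=2 ⇒ x=2/(-4/7)=-3.5000
Confirm numerically:
  x=-2.295: |R|=0.53842 <1
  x=-1.996: |R|=0.39804 <1
  x=-1.785: |R|=0.29114 <1
  x=-4.089: |R|=1.17939 >1
  x=-3.586: |R|=1.02779 >1
Stable set (-3.5000, 0).

z∈(-3.5000,0).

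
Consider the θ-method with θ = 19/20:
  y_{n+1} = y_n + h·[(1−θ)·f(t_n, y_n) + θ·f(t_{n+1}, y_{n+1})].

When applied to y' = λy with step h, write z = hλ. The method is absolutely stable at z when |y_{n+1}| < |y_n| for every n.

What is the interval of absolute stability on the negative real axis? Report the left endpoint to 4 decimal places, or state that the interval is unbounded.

On y'=λy, z=hλ:
  y_{n+1} = y_n + z·[1/20·y_n + 19/20·y_{n+1}] ⇒ (1 − 19/20z)y_{n+1} = (1 + 1/20z)y_n
  ⇒ R(z) = (1 + 1/20z)/(1 − 19/20z).

Solve |R(x)|<1 on ℝ⁻.
x=-1.6: |R|=0.3651
x=-2: |R|=0.3103
x=-10: |R|=0.0476
x=-100: |R|=0.0417
θ=19/20≥1/2 ⇒ |1+1/20x|<|1−19/20x| ∀x<0 ⇒ unbounded interval.

unbounded; (−∞, 0).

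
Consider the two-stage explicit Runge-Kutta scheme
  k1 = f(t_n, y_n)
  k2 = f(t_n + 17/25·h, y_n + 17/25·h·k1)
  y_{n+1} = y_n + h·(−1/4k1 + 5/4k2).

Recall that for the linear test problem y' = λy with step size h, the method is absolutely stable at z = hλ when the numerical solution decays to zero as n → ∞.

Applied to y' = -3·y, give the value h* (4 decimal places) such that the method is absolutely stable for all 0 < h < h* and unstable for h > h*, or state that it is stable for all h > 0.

On y'=λy, z=hλ:
  k1=λy_n ⇒ h·k1=z·y_n;  k2=λ(1+17/25z)y_n ⇒ h·k2=z(1+17/25z)y_n
  y_{n+1}/y_n = 1 − 1/4z + 5/4z(1+17/25z) = 1 + z + 17/20z²
  ⇒ R(z) = 1 + z + 17/20z².

Boundary: |R(x)|=1, x<0.
x=-0.56: |R|=0.7066
R=1: x+17/20x²=0 ⇒ x=−20/17=-1.1765; min R=1−1/(4·17/20)=0.7059>−1
Confirm numerically:
  x=-0.623: |R|=0.70691 <1
  x=-0.562: |R|=0.70647 <1
  x=-0.512: |R|=0.71082 <1
  x=-1.660: |R|=1.68226 >1
  x=-1.493: |R|=1.40169 >1
  x=-1.276: |R|=1.10795 >1
Stable set (-1.1765, 0).

(-1.1765,0); λ=-3 ⇒ h* = (20/17)/3 = 0.3922.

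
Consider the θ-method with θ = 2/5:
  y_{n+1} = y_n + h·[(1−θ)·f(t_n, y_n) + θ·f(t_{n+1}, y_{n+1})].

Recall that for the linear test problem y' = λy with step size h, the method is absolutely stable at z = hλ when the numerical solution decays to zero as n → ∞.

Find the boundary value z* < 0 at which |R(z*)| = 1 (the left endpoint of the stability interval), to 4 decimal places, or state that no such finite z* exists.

z* = -10.0000.

Set f=λy, z=hλ:
  y_{n+1} = y_n + z·[3/5·y_n + 2/5·y_{n+1}] ⇒ (1 − 2/5z)y_{n+1} = (1 + 3/5z)y_n
  R(z) = (1 + 3/5z)/(1 − 2/5z).

Boundary: |R(x)|=1, x<0.
x=-0.95: |R|=0.3116
R=−1: 1+3/5x = −1+2/5x ⇒ -1/5x=2 ⇒ x=2/(-1/5)=-10.0000
Confirm numerically:
  x=-7.176: |R|=0.85407 <1
  x=-7.137: |R|=0.85146 <1
  x=-5.010: |R|=0.66778 <1
  x=-10.492: |R|=1.01893 >1
  x=-10.470: |R|=1.01812 >1
  x=-10.225: |R|=1.00884 >1
Interval (-10.0000, 0).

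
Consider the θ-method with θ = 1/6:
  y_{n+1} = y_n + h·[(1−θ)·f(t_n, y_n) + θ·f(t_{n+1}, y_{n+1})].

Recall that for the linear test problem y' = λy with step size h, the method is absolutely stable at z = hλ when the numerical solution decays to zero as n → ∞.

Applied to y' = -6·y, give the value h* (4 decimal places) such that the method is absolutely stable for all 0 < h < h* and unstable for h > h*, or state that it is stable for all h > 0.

(-3.0000,0); λ=-6 ⇒ h* = (3)/6 = 0.5000.

Set f=λy, z=hλ:
  y_{n+1} = y_n + z·[5/6·y_n + 1/6·y_{n+1}] ⇒ (1 − 1/6z)y_{n+1} = (1 + 5/6z)y_n
  R(z) = (1 + 5/6z)/(1 − 1/6z).

Find x<0 with |R(x)|<1.
x=-1.64: |R|=0.2880
R=−1: 1+5/6x = −1+1/6x ⇒ -2/3x=2 ⇒ x=2/(-2/3)=-3.0000
Confirm numerically:
  x=-2.688: |R|=0.85635 <1
  x=-2.024: |R|=0.51346 <1
  x=-1.574: |R|=0.24690 <1
  x=-1.297: |R|=0.06647 <1
  x=-3.534: |R|=1.22404 >1
  x=-3.397: |R|=1.16899 >1
  x=-3.146: |R|=1.06385 >1
So |R|<1 on (-3.0000, 0).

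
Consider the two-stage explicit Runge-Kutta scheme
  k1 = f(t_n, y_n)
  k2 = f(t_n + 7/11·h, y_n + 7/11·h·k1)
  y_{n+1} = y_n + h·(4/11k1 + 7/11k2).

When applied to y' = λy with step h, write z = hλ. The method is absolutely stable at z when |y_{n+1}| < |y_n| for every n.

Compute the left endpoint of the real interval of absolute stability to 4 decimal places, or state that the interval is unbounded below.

With y'=λy (z=hλ):
  k1=λy_n ⇒ h·k1=z·y_n;  k2=λ(1+7/11z)y_n ⇒ h·k2=z(1+7/11z)y_n
  y_{n+1}/y_n = 1 + 4/11z + 7/11z(1+7/11z) = 1 + z + 49/121z²
  ⇒ R(z) = 1 + z + 49/121z².

Need |R(x)|<1, x<0.
x=-1.39: |R|=0.3924
R=1: x+49/121x²=0 ⇒ x=−121/49=-2.4694; min R=1−1/(4·49/121)=0.3827>−1
Confirm numerically:
  x=-2.160: |R|=0.72938 <1
  x=-2.019: |R|=0.63176 <1
  x=-1.893: |R|=0.55815 <1
  x=-1.753: |R|=0.49144 <1
  x=-2.892: |R|=1.49494 >1
  x=-2.885: |R|=1.48556 >1
  x=-2.875: |R|=1.47224 >1
Stable set (-2.4694, 0).

left endpoint -2.4694.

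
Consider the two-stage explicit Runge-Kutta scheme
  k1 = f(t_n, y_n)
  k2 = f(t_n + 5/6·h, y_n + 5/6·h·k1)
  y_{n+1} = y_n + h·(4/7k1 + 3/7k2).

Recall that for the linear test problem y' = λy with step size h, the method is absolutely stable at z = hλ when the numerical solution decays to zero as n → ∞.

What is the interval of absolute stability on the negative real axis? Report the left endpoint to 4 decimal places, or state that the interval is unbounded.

Set f=λy, z=hλ:
  k1=λy_n ⇒ h·k1=z·y_n;  k2=λ(1+5/6z)y_n ⇒ h·k2=z(1+5/6z)y_n
  y_{n+1}/y_n = 1 + 4/7z + 3/7z(1+5/6z) = 1 + z + 5/14z²
  ⇒ R(z) = 1 + z + 5/14z².

Need |R(x)|<1, x<0.
x=-0.49: |R|=0.5958
R=1: x+5/14x²=0 ⇒ x=−14/5=-2.8000; min R=1−1/(4·5/14)=0.3000>−1
Confirm numerically:
  x=-2.660: |R|=0.86700 <1
  x=-1.827: |R|=0.36512 <1
  x=-1.594: |R|=0.31344 <1
  x=-1.131: |R|=0.32584 <1
  x=-3.213: |R|=1.47392 >1
  x=-2.891: |R|=1.09396 >1
Interval (-2.8000, 0).

z∈(-2.8000,0).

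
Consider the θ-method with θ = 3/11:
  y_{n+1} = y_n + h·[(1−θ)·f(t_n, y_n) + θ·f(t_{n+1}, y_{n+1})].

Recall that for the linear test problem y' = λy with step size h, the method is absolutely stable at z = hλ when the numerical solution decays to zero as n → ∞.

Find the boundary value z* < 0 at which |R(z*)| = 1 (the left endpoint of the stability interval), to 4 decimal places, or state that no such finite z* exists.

z* = -4.4000.

Test eqn y'=λy, z=hλ:
  y_{n+1} = y_n + z·[8/11·y_n + 3/11·y_{n+1}] ⇒ (1 − 3/11z)y_{n+1} = (1 + 8/11z)y_n
  so R(z) = (1 + 8/11z)/(1 − 3/11z).

Need |R(x)|<1, x<0.
x=-1.05: |R|=0.1837
R=−1: 1+8/11x = −1+3/11x ⇒ -5/11x=2 ⇒ x=2/(-5/11)=-4.4000
Confirm numerically:
  x=-4.248: |R|=0.96799 <1
  x=-3.319: |R|=0.74209 <1
  x=-2.321: |R|=0.42131 <1
  x=-1.910: |R|=0.25583 <1
  x=-4.774: |R|=1.07385 >1
  x=-4.628: |R|=1.04581 >1
  x=-4.609: |R|=1.04209 >1
Stable set (-4.4000, 0).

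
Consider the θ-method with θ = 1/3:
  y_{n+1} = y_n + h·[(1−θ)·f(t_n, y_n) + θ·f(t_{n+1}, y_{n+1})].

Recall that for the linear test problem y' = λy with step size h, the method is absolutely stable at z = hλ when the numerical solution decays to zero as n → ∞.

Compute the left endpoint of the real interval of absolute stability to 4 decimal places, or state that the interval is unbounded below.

z* = -6.0000.

Test eqn y'=λy, z=hλ:
  y_{n+1} = y_n + z·[2/3·y_n + 1/3·y_{n+1}] ⇒ (1 − 1/3z)y_{n+1} = (1 + 2/3z)y_n
  so R(z) = (1 + 2/3z)/(1 − 1/3z).

Need |R(x)|<1, x<0.
x=-0.63: |R|=0.4793
R=−1: 1+2/3x = −1+1/3x ⇒ -1/3x=2 ⇒ x=2/(-1/3)=-6.0000
Confirm numerically:
  x=-5.453: |R|=0.93529 <1
  x=-4.398: |R|=0.78345 <1
  x=-3.960: |R|=0.70690 <1
  x=-6.480: |R|=1.05063 >1
  x=-6.420: |R|=1.04459 >1
  x=-6.344: |R|=1.03682 >1
Interval (-6.0000, 0).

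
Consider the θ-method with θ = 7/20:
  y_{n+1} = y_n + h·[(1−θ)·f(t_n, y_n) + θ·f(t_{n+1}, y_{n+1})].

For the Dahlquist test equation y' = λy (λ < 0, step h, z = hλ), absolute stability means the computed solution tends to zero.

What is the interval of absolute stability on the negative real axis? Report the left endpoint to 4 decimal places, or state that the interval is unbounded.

(-6.6667, 0).

Test eqn y'=λy, z=hλ:
  y_{n+1} = y_n + z·[13/20·y_n + 7/20·y_{n+1}] ⇒ (1 − 7/20z)y_{n+1} = (1 + 13/20z)y_n
  so R(z) = (1 + 13/20z)/(1 − 7/20z).

Find x<0 with |R(x)|<1.
x=-1.37: |R|=0.0740
R=−1: 1+13/20x = −1+7/20x ⇒ -3/10x=2 ⇒ x=2/(-3/10)=-6.6667
Confirm numerically:
  x=-4.587: |R|=0.76054 <1
  x=-3.086: |R|=0.48358 <1
  x=-2.794: |R|=0.41261 <1
  x=-7.139: |R|=1.04050 >1
  x=-6.930: |R|=1.02306 >1
  x=-6.801: |R|=1.01192 >1
Interval (-6.6667, 0).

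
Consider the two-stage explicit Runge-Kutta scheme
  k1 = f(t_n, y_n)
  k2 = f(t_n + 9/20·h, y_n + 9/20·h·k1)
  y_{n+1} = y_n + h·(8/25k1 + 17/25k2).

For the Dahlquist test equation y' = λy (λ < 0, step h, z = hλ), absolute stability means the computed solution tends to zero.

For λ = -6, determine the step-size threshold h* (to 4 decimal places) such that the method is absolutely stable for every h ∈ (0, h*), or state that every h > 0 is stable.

(-3.2680,0); λ=-6 ⇒ h* = (500/153)/6 = 0.5447.

With y'=λy (z=hλ):
  k1=λy_n ⇒ h·k1=z·y_n;  k2=λ(1+9/20z)y_n ⇒ h·k2=z(1+9/20z)y_n
  y_{n+1}/y_n = 1 + 8/25z + 17/25z(1+9/20z) = 1 + z + 153/500z²
  so R(z) = 1 + z + 153/500z².

Need |R(x)|<1, x<0.
x=-1.59: |R|=0.1836
R=1: x+153/500x²=0 ⇒ x=−500/153=-3.2680; min R=1−1/(4·153/500)=0.1830>−1
Confirm numerically:
  x=-3.139: |R|=0.87612 <1
  x=-1.950: |R|=0.21357 <1
  x=-1.601: |R|=0.18334 <1
  x=-3.743: |R|=1.54407 >1
  x=-3.588: |R|=1.35137 >1
So |R|<1 on (-3.2680, 0).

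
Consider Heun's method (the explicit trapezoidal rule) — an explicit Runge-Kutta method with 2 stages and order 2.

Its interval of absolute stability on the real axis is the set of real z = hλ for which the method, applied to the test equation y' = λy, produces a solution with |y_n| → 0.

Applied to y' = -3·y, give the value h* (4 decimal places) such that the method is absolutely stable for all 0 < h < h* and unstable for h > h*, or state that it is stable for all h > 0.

(-2.0000,0); λ=-3 ⇒ h* = 0.6667.

Set f=λy, z=hλ:
  order 2, 2-stage ⇒ R(z)=1+z+z^2/2
  (e.g. R(-1.29)=0.54205, |R|=0.54205)

Find x<0 with |R(x)|<1.
x=-1.29: |R|=0.5421
|R(-2)|=1.0000 |R(-1.76)|=0.7888 |R(-1.25)|=0.5312
Bisect:
  x_lo=-2.3597 |R|=1.4244  x_hi=-0.0947 |R|=0.9098
  mid=-1.22722 |R|=0.52581 →hi
  mid=-1.79348 |R|=0.81480 →hi
  mid=-2.07661 |R|=1.07954 →lo
  mid=-1.93504 |R|=0.93715 →hi
  mid=-2.00583 |R|=1.00584 →lo
  mid=-1.97044 |R|=0.97087 →hi
  mid=-1.98813 |R|=0.98820 →hi
  mid=-1.99698 |R|=0.99698 →hi
  ...
  [-2.00002,-1.99988] ⇒ x*=-2.0000
Stable set (-2.0000, 0).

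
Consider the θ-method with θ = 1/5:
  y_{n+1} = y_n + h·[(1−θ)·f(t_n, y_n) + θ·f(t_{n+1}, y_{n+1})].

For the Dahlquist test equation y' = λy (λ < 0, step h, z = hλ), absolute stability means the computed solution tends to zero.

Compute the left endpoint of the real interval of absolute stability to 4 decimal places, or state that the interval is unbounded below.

left endpoint -3.3333.

Test eqn y'=λy, z=hλ:
  y_{n+1} = y_n + z·[4/5·y_n + 1/5·y_{n+1}] ⇒ (1 − 1/5z)y_{n+1} = (1 + 4/5z)y_n
  so R(z) = (1 + 4/5z)/(1 − 1/5z).

Need |R(x)|<1, x<0.
x=-1.29: |R|=0.0254
R=−1: 1+4/5x = −1+1/5x ⇒ -3/5x=2 ⇒ x=2/(-3/5)=-3.3333
Confirm numerically:
  x=-3.203: |R|=0.95233 <1
  x=-2.594: |R|=0.70793 <1
  x=-1.734: |R|=0.28750 <1
  x=-1.549: |R|=0.18262 <1
  x=-3.603: |R|=1.09404 >1
  x=-3.583: |R|=1.08727 >1
  x=-3.582: |R|=1.08693 >1
Interval (-3.3333, 0).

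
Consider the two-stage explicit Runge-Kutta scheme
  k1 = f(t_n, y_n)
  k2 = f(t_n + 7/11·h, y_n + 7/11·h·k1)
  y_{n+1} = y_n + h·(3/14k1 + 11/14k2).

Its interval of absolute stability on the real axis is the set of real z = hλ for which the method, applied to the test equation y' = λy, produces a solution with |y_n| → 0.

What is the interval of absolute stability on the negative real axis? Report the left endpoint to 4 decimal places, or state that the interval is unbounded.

z∈(-2.0000,0).

Set f=λy, z=hλ:
  k1=λy_n ⇒ h·k1=z·y_n;  k2=λ(1+7/11z)y_n ⇒ h·k2=z(1+7/11z)y_n
  y_{n+1}/y_n = 1 + 3/14z + 11/14z(1+7/11z) = 1 + z + 1/2z²
  ⇒ R(z) = 1 + z + 1/2z².

Solve |R(x)|<1 on ℝ⁻.
x=-0.48: |R|=0.6352
R=1: x+1/2x²=0 ⇒ x=−2=-2.0000; min R=1−1/(4·1/2)=0.5000>−1
Confirm numerically:
  x=-1.277: |R|=0.53836 <1
  x=-0.938: |R|=0.50192 <1
  x=-0.894: |R|=0.50562 <1
  x=-0.858: |R|=0.51008 <1
  x=-2.555: |R|=1.70901 >1
  x=-2.100: |R|=1.10500 >1
Interval (-2.0000, 0).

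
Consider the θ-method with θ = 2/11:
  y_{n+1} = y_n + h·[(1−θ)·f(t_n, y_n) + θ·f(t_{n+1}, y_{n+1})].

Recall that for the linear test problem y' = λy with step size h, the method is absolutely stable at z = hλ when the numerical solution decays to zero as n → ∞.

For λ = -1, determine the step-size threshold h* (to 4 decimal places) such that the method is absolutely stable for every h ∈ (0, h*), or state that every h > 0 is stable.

Test eqn y'=λy, z=hλ:
  y_{n+1} = y_n + z·[9/11·y_n + 2/11·y_{n+1}] ⇒ (1 − 2/11z)y_{n+1} = (1 + 9/11z)y_n
  ⇒ R(z) = (1 + 9/11z)/(1 − 2/11z).

Solve |R(x)|<1 on ℝ⁻.
x=-0.6: |R|=0.4590
R=−1: 1+9/11x = −1+2/11x ⇒ -7/11x=2 ⇒ x=2/(-7/11)=-3.1429
Confirm numerically:
  x=-2.376: |R|=0.65922 <1
  x=-1.905: |R|=0.41492 <1
  x=-1.765: |R|=0.33620 <1
  x=-3.591: |R|=1.17253 >1
  x=-3.370: |R|=1.08963 >1
  x=-3.275: |R|=1.05271 >1
Stable set (-3.1429, 0).

(-3.1429,0); λ=-1 ⇒ h* = (22/7)/1 = 3.1429.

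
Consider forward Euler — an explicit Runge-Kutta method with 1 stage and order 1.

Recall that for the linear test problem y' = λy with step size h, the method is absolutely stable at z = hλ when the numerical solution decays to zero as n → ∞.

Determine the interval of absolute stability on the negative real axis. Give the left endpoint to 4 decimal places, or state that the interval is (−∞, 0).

On y'=λy, z=hλ:
  order 1, 1-stage ⇒ R(z)=1+z
  (e.g. R(-1.19)=-0.19000, |R|=0.19000)

Boundary: |R(x)|=1, x<0.
x=-1.19: |R|=0.1900
|R(-1.3)|=0.3000 |R(-0.74)|=0.2600 |R(-0.73)|=0.2700
Bisect:
  x_lo=-2.5302 |R|=1.5302  x_hi=-0.1316 |R|=0.8684
  mid=-1.33089 |R|=0.33089 →hi
  mid=-1.93055 |R|=0.93055 →hi
  mid=-2.23038 |R|=1.23038 →lo
  mid=-2.08047 |R|=1.08047 →lo
  mid=-2.00551 |R|=1.00551 →lo
  mid=-1.96803 |R|=0.96803 →hi
  mid=-1.98677 |R|=0.98677 →hi
  ...
  [-2.00009,-1.99994] ⇒ x*=-2.0000
So |R|<1 on (-2.0000, 0).

z∈(-2.0000,0).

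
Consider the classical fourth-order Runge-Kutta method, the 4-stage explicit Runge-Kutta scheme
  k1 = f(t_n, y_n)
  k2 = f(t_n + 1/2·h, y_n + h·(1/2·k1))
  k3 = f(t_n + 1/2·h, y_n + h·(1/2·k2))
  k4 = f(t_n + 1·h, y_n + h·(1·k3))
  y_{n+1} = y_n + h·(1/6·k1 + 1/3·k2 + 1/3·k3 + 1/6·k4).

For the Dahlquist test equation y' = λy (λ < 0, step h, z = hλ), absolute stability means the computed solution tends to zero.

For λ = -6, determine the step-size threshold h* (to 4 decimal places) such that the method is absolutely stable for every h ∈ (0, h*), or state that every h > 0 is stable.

Test eqn y'=λy, z=hλ:
  order 4, 4-stage ⇒ R(z)=1+z+z^2/2+z^3/6+z^4/24
  (e.g. R(-0.5)=0.60677, |R|=0.60677)

Find x<0 with |R(x)|<1.
x=-0.5: |R|=0.6068
|R(-1.55)|=0.2711 |R(-1.21)|=0.3161 |R(-0.75)|=0.4741
Bisect:
  x_lo=-3.5533 |R|=2.9246  x_hi=-0.2364 |R|=0.7894
  mid=-1.89488 |R|=0.30363 →hi
  mid=-2.72409 |R|=0.91158 →hi
  mid=-3.13870 |R|=1.67734 →lo
  mid=-2.93139 |R|=1.24356 →lo
  mid=-2.82774 |R|=1.06591 →lo
  mid=-2.77591 |R|=0.98595 →hi
  mid=-2.80183 |R|=1.02522 →lo
  mid=-2.78887 |R|=1.00541 →lo
  ...
  [-2.78543,-2.78523] ⇒ x*=-2.7853
So |R|<1 on (-2.7853, 0).

(-2.7853,0); λ=-6 ⇒ h* = 0.4642.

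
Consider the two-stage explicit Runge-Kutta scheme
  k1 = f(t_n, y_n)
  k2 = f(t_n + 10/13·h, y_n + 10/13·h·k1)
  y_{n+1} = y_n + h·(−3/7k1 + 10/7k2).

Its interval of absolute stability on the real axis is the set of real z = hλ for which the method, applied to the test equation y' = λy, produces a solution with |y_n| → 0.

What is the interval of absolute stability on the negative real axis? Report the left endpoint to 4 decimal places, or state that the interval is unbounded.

On y'=λy, z=hλ:
  k1=λy_n ⇒ h·k1=z·y_n;  k2=λ(1+10/13z)y_n ⇒ h·k2=z(1+10/13z)y_n
  y_{n+1}/y_n = 1 − 3/7z + 10/7z(1+10/13z) = 1 + z + 100/91z²
  R(z) = 1 + z + 100/91z².

Boundary: |R(x)|=1, x<0.
x=-0.66: |R|=0.8187
R=1: x+100/91x²=0 ⇒ x=−91/100=-0.9100; min R=1−1/(4·100/91)=0.7725>−1
Confirm numerically:
  x=-0.830: |R|=0.92703 <1
  x=-0.741: |R|=0.86239 <1
  x=-0.703: |R|=0.84009 <1
  x=-1.310: |R|=1.57582 >1
  x=-1.096: |R|=1.22402 >1
  x=-0.950: |R|=1.04176 >1
Stable set (-0.9100, 0).

z∈(-0.9100,0).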